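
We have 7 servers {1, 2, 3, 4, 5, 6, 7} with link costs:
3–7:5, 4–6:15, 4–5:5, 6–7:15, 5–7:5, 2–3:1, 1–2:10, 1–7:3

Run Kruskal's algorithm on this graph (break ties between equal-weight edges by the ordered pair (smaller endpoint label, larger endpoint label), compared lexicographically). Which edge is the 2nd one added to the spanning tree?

1-7

Kruskal: consider edges lightest-first.
2–3 (1): add — endpoints in different components.
1–7 (3): add — endpoints in different components.
3–7 (5): add — endpoints in different components.
4–5 (5): add — endpoints in different components.
5–7 (5): add — endpoints in different components.
1–2 (10): skip — 1 and 2 already connected.
4–6 (15): add — endpoints in different components.
The 2nd edge added is 1–7.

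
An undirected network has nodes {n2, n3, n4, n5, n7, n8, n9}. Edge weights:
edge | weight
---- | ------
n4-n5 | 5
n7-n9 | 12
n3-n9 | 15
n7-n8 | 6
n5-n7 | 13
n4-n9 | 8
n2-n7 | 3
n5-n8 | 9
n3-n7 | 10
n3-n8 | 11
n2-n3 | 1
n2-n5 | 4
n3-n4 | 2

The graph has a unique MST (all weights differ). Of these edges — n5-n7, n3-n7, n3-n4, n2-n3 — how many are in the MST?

Sort edges by weight, then run Kruskal:
n2-n3 (1): add — endpoints in different components.
n3-n4 (2): add — endpoints in different components.
n2-n7 (3): add — endpoints in different components.
n2-n5 (4): add — endpoints in different components.
n4-n5 (5): skip — n5 and n4 already connected.
n7-n8 (6): add — endpoints in different components.
n4-n9 (8): add — endpoints in different components.
MST edge set: {n2-n3, n3-n4, n2-n7, n2-n5, n7-n8, n4-n9}.
Of the listed edges, {n3-n4, n2-n3} are in the MST → 2.

2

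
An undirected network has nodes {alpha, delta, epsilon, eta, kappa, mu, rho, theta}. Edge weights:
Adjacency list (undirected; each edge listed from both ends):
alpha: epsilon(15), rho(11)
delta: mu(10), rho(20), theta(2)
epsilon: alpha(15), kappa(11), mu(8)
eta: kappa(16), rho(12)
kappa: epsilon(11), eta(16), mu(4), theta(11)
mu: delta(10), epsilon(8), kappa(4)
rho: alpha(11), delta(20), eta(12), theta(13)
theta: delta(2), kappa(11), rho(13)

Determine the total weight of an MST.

60

Prim, starting at kappa.
Step 1: frontier [kappa mu 4, epsilon kappa 11, kappa theta 11, eta kappa 16] → take kappa mu (4); add mu.
Step 2: frontier [epsilon kappa 11, kappa theta 11, eta kappa 16, epsilon mu 8, delta mu 10] → take epsilon mu (8); add epsilon.
Step 3: frontier [alpha epsilon 15, kappa theta 11, eta kappa 16, delta mu 10] → take delta mu (10); add delta.
Step 4: frontier [delta theta 2, delta rho 20, alpha epsilon 15, kappa theta 11, eta kappa 16] → take delta theta (2); add theta.
Step 5: frontier [delta rho 20, alpha epsilon 15, eta kappa 16, rho theta 13] → take rho theta (13); add rho.
Step 6: frontier [alpha epsilon 15, eta kappa 16, alpha rho 11, eta rho 12] → take alpha rho (11); add alpha.
Step 7: frontier [eta kappa 16, eta rho 12] → take eta rho (12); add eta.
MST edges: kappa mu, epsilon mu, delta mu, delta theta, rho theta, alpha rho, eta rho; total weight 4+8+10+2+13+11+12 = 60.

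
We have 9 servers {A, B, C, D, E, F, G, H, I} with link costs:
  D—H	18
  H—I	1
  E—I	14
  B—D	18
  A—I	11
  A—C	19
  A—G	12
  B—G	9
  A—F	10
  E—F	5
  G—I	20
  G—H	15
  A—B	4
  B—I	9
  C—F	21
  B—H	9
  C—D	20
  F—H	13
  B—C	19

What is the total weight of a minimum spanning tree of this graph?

Kruskal's algorithm — process edges by increasing weight (ties by edge label):
H—I (1): add — endpoints in different components.
A—B (4): add — endpoints in different components.
E—F (5): add — endpoints in different components.
B—G (9): add — endpoints in different components.
B—H (9): add — endpoints in different components.
B—I (9): skip — B and I already connected.
A—F (10): add — endpoints in different components.
A—I (11): skip — A and I already connected.
A—G (12): skip — A and G already connected.
F—H (13): skip — F and H already connected.
E—I (14): skip — E and I already connected.
G—H (15): skip — G and H already connected.
B—D (18): add — endpoints in different components.
D—H (18): skip — D and H already connected.
A—C (19): add — endpoints in different components.
MST edges: H—I, A—B, E—F, B—G, B—H, A—F, B—D, A—C; total weight 1+4+5+9+9+10+18+19 = 75.

75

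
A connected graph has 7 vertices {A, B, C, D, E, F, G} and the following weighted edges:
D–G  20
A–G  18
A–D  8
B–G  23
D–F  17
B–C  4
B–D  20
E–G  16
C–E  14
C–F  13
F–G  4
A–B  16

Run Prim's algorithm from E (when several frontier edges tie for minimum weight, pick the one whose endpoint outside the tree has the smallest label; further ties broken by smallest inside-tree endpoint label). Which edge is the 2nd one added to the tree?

Prim's algorithm from E:
Step 1: cheapest edge leaving the tree is C–E (14); add C.
Step 2: cheapest edge leaving the tree is B–C (4); add B.
Step 3: cheapest edge leaving the tree is C–F (13); add F.
Step 4: cheapest edge leaving the tree is F–G (4); add G.
Step 5: cheapest edge leaving the tree is A–B (16); add A.
Step 6: cheapest edge leaving the tree is A–D (8); add D.
The 2nd edge added is B–C.

B-C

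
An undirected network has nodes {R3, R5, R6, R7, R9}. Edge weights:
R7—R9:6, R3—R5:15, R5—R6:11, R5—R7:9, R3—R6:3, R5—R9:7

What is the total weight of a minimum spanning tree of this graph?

27

Prim's algorithm from R9:
Step 1: cheapest edge leaving the tree is R7—R9 (6); add R7.
Step 2: cheapest edge leaving the tree is R5—R9 (7); add R5.
Step 3: cheapest edge leaving the tree is R5—R6 (11); add R6.
Step 4: cheapest edge leaving the tree is R3—R6 (3); add R3.
MST edges: R7—R9, R5—R9, R5—R6, R3—R6; total weight 6+7+11+3 = 27.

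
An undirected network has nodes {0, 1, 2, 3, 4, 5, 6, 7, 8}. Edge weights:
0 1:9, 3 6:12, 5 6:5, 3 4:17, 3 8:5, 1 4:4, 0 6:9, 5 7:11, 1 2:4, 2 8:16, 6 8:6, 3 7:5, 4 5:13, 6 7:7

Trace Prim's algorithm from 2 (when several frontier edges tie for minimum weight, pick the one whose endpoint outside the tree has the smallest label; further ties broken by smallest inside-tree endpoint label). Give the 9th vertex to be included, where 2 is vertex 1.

7

Prim's algorithm from 2:
Step 1: cheapest edge leaving the tree is 1 2 (4); add 1.
Step 2: cheapest edge leaving the tree is 1 4 (4); add 4.
Step 3: cheapest edge leaving the tree is 0 1 (9); add 0.
Step 4: cheapest edge leaving the tree is 0 6 (9); add 6.
Step 5: cheapest edge leaving the tree is 5 6 (5); add 5.
Step 6: cheapest edge leaving the tree is 6 8 (6); add 8.
Step 7: cheapest edge leaving the tree is 3 8 (5); add 3.
Step 8: cheapest edge leaving the tree is 3 7 (5); add 7.
Vertex order: 2, 1, 4, 0, 6, 5, 8, 3, 7. The 9th vertex is 7.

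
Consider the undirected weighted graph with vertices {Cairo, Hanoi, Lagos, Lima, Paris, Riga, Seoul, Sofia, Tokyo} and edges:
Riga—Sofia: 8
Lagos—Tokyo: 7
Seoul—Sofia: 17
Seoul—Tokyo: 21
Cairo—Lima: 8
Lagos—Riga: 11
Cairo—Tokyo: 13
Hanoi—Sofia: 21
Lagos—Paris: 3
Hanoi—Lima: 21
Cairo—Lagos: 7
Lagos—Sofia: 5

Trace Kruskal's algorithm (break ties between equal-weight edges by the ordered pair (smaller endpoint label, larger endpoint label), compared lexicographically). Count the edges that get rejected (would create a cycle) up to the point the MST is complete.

2

Kruskal: consider edges lightest-first.
Lagos—Paris (3): add — endpoints in different components.
Lagos—Sofia (5): add — endpoints in different components.
Cairo—Lagos (7): add — endpoints in different components.
Lagos—Tokyo (7): add — endpoints in different components.
Cairo—Lima (8): add — endpoints in different components.
Riga—Sofia (8): add — endpoints in different components.
Lagos—Riga (11): skip — Riga and Lagos already connected.
Cairo—Tokyo (13): skip — Tokyo and Cairo already connected.
Seoul—Sofia (17): add — endpoints in different components.
Hanoi—Lima (21): add — endpoints in different components.
Edges rejected before the tree was complete: 2.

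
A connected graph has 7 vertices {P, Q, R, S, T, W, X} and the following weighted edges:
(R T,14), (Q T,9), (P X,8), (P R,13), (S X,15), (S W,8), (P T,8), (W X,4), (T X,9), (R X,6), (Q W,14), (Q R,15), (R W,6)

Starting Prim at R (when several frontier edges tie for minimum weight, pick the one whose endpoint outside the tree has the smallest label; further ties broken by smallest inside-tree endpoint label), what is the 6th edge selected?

Q-T

Prim, starting at R.
Step 1: cheapest edge leaving the tree is R W (6); add W.
Step 2: cheapest edge leaving the tree is W X (4); add X.
Step 3: cheapest edge leaving the tree is P X (8); add P.
Step 4: cheapest edge leaving the tree is S W (8); add S.
Step 5: cheapest edge leaving the tree is P T (8); add T.
Step 6: cheapest edge leaving the tree is Q T (9); add Q.
The 6th edge added is Q T.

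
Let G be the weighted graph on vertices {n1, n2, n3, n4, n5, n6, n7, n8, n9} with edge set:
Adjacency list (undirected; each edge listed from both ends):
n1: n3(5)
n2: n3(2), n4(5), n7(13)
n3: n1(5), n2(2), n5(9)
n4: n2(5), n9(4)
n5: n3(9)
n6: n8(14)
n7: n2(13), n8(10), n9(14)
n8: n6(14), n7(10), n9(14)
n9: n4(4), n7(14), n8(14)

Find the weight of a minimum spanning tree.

62

Sort edges by weight, then run Kruskal:
n2–n3 (2): add — endpoints in different components.
n4–n9 (4): add — endpoints in different components.
n1–n3 (5): add — endpoints in different components.
n2–n4 (5): add — endpoints in different components.
n3–n5 (9): add — endpoints in different components.
n7–n8 (10): add — endpoints in different components.
n2–n7 (13): add — endpoints in different components.
n6–n8 (14): add — endpoints in different components.
MST edges: n2–n3, n4–n9, n1–n3, n2–n4, n3–n5, n7–n8, n2–n7, n6–n8; total weight 2+4+5+5+9+10+13+14 = 62.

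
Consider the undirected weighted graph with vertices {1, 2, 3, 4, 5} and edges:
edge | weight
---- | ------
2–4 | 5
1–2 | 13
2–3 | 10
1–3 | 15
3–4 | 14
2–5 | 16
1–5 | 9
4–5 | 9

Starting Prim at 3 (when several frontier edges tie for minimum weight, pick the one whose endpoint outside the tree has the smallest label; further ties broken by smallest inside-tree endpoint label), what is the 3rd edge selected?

4-5

Prim, starting at 3.
Step 1: frontier [2–3 10, 3–4 14, 1–3 15] → take 2–3 (10); add 2.
Step 2: frontier [2–4 5, 1–2 13, 2–5 16, 3–4 14, 1–3 15] → take 2–4 (5); add 4.
Step 3: frontier [1–2 13, 2–5 16, 1–3 15, 4–5 9] → take 4–5 (9); add 5.
Step 4: frontier [1–2 13, 1–3 15, 1–5 9] → take 1–5 (9); add 1.
The 3rd edge added is 4–5.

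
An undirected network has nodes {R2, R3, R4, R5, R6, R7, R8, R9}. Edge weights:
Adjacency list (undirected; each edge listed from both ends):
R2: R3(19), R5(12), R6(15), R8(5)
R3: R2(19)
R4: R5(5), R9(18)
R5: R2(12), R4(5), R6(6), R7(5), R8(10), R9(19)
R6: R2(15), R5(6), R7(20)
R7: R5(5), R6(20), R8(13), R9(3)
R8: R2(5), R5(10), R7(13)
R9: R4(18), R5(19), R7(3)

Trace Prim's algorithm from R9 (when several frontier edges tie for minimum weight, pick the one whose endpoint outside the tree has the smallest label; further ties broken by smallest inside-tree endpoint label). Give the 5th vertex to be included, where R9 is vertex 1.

R6

Prim's algorithm from R9:
Step 1: cheapest edge leaving the tree is R7 R9 (3); add R7.
Step 2: cheapest edge leaving the tree is R5 R7 (5); add R5.
Step 3: cheapest edge leaving the tree is R4 R5 (5); add R4.
Step 4: cheapest edge leaving the tree is R5 R6 (6); add R6.
Step 5: cheapest edge leaving the tree is R5 R8 (10); add R8.
Step 6: cheapest edge leaving the tree is R2 R8 (5); add R2.
Step 7: cheapest edge leaving the tree is R2 R3 (19); add R3.
Vertex order: R9, R7, R5, R4, R6, R8, R2, R3. The 5th vertex is R6.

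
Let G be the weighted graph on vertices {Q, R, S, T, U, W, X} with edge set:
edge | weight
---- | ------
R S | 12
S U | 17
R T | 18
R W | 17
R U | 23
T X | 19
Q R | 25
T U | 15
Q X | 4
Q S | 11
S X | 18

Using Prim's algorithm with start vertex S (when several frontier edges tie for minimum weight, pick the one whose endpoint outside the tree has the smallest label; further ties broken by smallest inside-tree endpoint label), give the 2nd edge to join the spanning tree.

Q-X

Grow the tree from S using Prim:
Step 1: frontier [Q S 11, R S 12, S U 17, S X 18] → take Q S (11); add Q.
Step 2: frontier [Q X 4, Q R 25, R S 12, S U 17, S X 18] → take Q X (4); add X.
Step 3: frontier [Q R 25, R S 12, S U 17, T X 19] → take R S (12); add R.
Step 4: frontier [R W 17, R T 18, R U 23, S U 17, T X 19] → take S U (17); add U.
Step 5: frontier [R W 17, R T 18, T U 15, T X 19] → take T U (15); add T.
Step 6: frontier [R W 17] → take R W (17); add W.
The 2nd edge added is Q X.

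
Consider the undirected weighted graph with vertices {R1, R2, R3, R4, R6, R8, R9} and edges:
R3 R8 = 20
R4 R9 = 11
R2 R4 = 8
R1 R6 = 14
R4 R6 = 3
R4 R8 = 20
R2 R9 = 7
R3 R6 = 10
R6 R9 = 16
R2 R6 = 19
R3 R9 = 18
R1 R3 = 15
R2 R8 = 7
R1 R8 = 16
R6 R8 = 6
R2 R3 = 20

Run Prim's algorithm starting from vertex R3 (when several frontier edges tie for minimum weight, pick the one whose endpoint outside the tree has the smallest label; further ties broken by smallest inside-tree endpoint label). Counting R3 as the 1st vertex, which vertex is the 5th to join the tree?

R2

Prim's algorithm from R3:
Step 1: cheapest edge leaving the tree is R3 R6 (10); add R6.
Step 2: cheapest edge leaving the tree is R4 R6 (3); add R4.
Step 3: cheapest edge leaving the tree is R6 R8 (6); add R8.
Step 4: cheapest edge leaving the tree is R2 R8 (7); add R2.
Step 5: cheapest edge leaving the tree is R2 R9 (7); add R9.
Step 6: cheapest edge leaving the tree is R1 R6 (14); add R1.
Vertex order: R3, R6, R4, R8, R2, R9, R1. The 5th vertex is R2.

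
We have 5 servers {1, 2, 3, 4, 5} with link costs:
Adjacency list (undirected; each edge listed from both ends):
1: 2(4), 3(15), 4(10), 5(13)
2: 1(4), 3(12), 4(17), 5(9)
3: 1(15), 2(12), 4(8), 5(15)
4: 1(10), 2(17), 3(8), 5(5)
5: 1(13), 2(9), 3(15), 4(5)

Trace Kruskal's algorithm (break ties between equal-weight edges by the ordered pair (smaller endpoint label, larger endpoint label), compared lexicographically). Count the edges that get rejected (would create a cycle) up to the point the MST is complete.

Kruskal: consider edges lightest-first.
1—2 (4): add. Components now {1,2} {3} {4} {5}
4—5 (5): add. Components now {1,2} {3} {4,5}
3—4 (8): add. Components now {1,2} {3,4,5}
2—5 (9): add. Components now {1,2,3,4,5}
Edges rejected before the tree was complete: 0.

0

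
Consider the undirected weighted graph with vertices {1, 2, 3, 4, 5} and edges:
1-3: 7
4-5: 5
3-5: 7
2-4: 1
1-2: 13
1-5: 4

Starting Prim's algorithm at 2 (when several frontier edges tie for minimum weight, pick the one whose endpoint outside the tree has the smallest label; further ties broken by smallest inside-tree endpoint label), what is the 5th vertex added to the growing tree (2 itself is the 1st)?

3

Prim's algorithm from 2:
Step 1: frontier [2-4 1, 1-2 13] → take 2-4 (1); add 4.
Step 2: frontier [1-2 13, 4-5 5] → take 4-5 (5); add 5.
Step 3: frontier [1-2 13, 1-5 4, 3-5 7] → take 1-5 (4); add 1.
Step 4: frontier [1-3 7, 3-5 7] → take 1-3 (7); add 3.
Vertex order: 2, 4, 5, 1, 3. The 5th vertex is 3.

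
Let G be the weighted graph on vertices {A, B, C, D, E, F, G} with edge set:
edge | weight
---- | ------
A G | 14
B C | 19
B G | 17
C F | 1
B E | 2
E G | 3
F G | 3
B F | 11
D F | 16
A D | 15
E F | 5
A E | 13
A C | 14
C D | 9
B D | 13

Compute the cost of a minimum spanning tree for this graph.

Prim's algorithm from A:
Step 1: cheapest edge leaving the tree is A E (13); add E.
Step 2: cheapest edge leaving the tree is B E (2); add B.
Step 3: cheapest edge leaving the tree is E G (3); add G.
Step 4: cheapest edge leaving the tree is F G (3); add F.
Step 5: cheapest edge leaving the tree is C F (1); add C.
Step 6: cheapest edge leaving the tree is C D (9); add D.
MST edges: A E, B E, E G, F G, C F, C D; total weight 13+2+3+3+1+9 = 31.

31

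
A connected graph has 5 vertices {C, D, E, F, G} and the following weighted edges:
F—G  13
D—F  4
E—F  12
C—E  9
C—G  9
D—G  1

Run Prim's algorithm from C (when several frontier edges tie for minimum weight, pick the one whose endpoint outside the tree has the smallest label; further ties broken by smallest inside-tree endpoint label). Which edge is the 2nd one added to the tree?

Prim's algorithm from C:
Step 1: frontier [C—E 9, C—G 9] → take C—E (9); add E.
Step 2: frontier [C—G 9, E—F 12] → take C—G (9); add G.
Step 3: frontier [E—F 12, D—G 1, F—G 13] → take D—G (1); add D.
Step 4: frontier [D—F 4, E—F 12, F—G 13] → take D—F (4); add F.
The 2nd edge added is C—G.

C-G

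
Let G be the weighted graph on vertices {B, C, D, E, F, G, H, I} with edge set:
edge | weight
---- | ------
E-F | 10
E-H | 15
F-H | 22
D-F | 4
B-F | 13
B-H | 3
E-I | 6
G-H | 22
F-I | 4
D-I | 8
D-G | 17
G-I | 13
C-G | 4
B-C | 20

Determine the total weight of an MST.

47

Kruskal's algorithm — process edges by increasing weight (ties by edge label):
B-H (3): add — endpoints in different components.
C-G (4): add — endpoints in different components.
D-F (4): add — endpoints in different components.
F-I (4): add — endpoints in different components.
E-I (6): add — endpoints in different components.
D-I (8): skip — D and I already connected.
E-F (10): skip — E and F already connected.
B-F (13): add — endpoints in different components.
G-I (13): add — endpoints in different components.
MST edges: B-H, C-G, D-F, F-I, E-I, B-F, G-I; total weight 3+4+4+4+6+13+13 = 47.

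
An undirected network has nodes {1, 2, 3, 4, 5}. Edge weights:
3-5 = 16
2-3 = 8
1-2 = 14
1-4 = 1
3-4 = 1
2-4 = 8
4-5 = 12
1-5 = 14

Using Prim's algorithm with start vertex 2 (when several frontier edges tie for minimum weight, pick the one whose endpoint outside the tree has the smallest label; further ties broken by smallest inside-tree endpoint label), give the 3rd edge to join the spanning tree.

1-4

Grow the tree from 2 using Prim:
Step 1: cheapest edge leaving the tree is 2-3 (8); add 3.
Step 2: cheapest edge leaving the tree is 3-4 (1); add 4.
Step 3: cheapest edge leaving the tree is 1-4 (1); add 1.
Step 4: cheapest edge leaving the tree is 4-5 (12); add 5.
The 3rd edge added is 1-4.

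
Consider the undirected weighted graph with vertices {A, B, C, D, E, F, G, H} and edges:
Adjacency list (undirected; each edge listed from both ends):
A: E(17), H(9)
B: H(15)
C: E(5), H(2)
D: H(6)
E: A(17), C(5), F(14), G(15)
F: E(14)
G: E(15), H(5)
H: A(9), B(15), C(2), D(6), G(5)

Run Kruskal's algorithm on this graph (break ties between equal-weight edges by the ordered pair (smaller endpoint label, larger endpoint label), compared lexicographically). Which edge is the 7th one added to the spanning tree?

B-H

Kruskal's algorithm — process edges by increasing weight (ties by edge label):
C-H (2): add — endpoints in different components.
C-E (5): add — endpoints in different components.
G-H (5): add — endpoints in different components.
D-H (6): add — endpoints in different components.
A-H (9): add — endpoints in different components.
E-F (14): add — endpoints in different components.
B-H (15): add — endpoints in different components.
The 7th edge added is B-H.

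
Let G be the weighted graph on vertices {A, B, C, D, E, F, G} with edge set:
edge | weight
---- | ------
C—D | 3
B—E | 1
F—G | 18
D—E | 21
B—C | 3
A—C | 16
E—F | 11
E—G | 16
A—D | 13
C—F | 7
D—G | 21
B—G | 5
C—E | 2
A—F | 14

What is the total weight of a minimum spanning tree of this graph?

Prim, starting at A.
Step 1: frontier [A—D 13, A—F 14, A—C 16] → take A—D (13); add D.
Step 2: frontier [A—F 14, A—C 16, C—D 3, D—E 21, D—G 21] → take C—D (3); add C.
Step 3: frontier [A—F 14, C—E 2, B—C 3, C—F 7, D—E 21, D—G 21] → take C—E (2); add E.
Step 4: frontier [A—F 14, B—C 3, C—F 7, D—G 21, B—E 1, E—F 11, E—G 16] → take B—E (1); add B.
Step 5: frontier [A—F 14, B—G 5, C—F 7, D—G 21, E—F 11, E—G 16] → take B—G (5); add G.
Step 6: frontier [A—F 14, C—F 7, E—F 11, F—G 18] → take C—F (7); add F.
MST edges: A—D, C—D, C—E, B—E, B—G, C—F; total weight 13+3+2+1+5+7 = 31.

31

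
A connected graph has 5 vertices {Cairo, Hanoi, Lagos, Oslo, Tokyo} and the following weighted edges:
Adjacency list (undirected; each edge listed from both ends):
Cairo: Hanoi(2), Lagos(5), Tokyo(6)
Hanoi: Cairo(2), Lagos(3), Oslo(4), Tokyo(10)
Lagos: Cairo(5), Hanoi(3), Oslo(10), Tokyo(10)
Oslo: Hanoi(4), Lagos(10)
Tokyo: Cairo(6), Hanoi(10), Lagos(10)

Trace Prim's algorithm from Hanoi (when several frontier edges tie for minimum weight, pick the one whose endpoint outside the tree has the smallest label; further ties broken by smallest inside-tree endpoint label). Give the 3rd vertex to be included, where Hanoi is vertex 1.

Prim's algorithm from Hanoi:
Step 1: cheapest edge leaving the tree is Cairo-Hanoi (2); add Cairo.
Step 2: cheapest edge leaving the tree is Hanoi-Lagos (3); add Lagos.
Step 3: cheapest edge leaving the tree is Hanoi-Oslo (4); add Oslo.
Step 4: cheapest edge leaving the tree is Cairo-Tokyo (6); add Tokyo.
Vertex order: Hanoi, Cairo, Lagos, Oslo, Tokyo. The 3rd vertex is Lagos.

Lagos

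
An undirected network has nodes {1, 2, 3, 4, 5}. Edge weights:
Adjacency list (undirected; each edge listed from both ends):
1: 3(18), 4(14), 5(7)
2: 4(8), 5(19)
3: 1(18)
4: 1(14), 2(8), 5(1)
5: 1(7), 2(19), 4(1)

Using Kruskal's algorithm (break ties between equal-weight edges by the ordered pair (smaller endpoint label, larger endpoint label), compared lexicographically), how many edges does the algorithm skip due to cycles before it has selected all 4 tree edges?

Kruskal's algorithm — process edges by increasing weight (ties by edge label):
4-5 (1): add. Components now {1} {2} {3} {4,5}
1-5 (7): add. Components now {1,4,5} {2} {3}
2-4 (8): add. Components now {1,2,4,5} {3}
1-4 (14): skip — 1 and 4 already connected.
1-3 (18): add. Components now {1,2,3,4,5}
Edges rejected before the tree was complete: 1.

1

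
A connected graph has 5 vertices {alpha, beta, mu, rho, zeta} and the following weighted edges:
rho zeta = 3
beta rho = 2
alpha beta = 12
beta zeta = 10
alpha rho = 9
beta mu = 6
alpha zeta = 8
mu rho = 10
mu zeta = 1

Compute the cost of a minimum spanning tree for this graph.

Sort edges by weight, then run Kruskal:
mu zeta (1): add — endpoints in different components.
beta rho (2): add — endpoints in different components.
rho zeta (3): add — endpoints in different components.
beta mu (6): skip — beta and mu already connected.
alpha zeta (8): add — endpoints in different components.
MST edges: mu zeta, beta rho, rho zeta, alpha zeta; total weight 1+2+3+8 = 14.

14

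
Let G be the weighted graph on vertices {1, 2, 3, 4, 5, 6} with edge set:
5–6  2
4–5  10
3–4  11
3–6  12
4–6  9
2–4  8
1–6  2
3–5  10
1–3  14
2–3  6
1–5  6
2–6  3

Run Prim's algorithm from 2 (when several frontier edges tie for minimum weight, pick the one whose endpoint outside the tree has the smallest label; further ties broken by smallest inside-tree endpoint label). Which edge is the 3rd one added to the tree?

Prim's algorithm from 2:
Step 1: frontier [2–6 3, 2–3 6, 2–4 8] → take 2–6 (3); add 6.
Step 2: frontier [2–3 6, 2–4 8, 1–6 2, 5–6 2, 4–6 9, 3–6 12] → take 1–6 (2); add 1.
Step 3: frontier [1–5 6, 1–3 14, 2–3 6, 2–4 8, 5–6 2, 4–6 9, 3–6 12] → take 5–6 (2); add 5.
Step 4: frontier [1–3 14, 2–3 6, 2–4 8, 3–5 10, 4–5 10, 4–6 9, 3–6 12] → take 2–3 (6); add 3.
Step 5: frontier [2–4 8, 3–4 11, 4–5 10, 4–6 9] → take 2–4 (8); add 4.
The 3rd edge added is 5–6.

5-6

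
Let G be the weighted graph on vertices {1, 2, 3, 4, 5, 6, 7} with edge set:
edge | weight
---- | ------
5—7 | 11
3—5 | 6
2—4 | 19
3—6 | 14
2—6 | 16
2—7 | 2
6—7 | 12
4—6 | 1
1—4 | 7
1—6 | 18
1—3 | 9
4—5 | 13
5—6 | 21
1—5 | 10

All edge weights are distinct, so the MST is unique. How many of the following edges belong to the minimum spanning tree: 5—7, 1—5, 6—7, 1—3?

Kruskal: consider edges lightest-first.
4—6 (1): add. Components now {1} {2} {3} {4,6} {5} {7}
2—7 (2): add. Components now {1} {2,7} {3} {4,6} {5}
3—5 (6): add. Components now {1} {2,7} {3,5} {4,6}
1—4 (7): add. Components now {1,4,6} {2,7} {3,5}
1—3 (9): add. Components now {1,3,4,5,6} {2,7}
1—5 (10): skip — 1 and 5 already connected.
5—7 (11): add. Components now {1,2,3,4,5,6,7}
MST edge set: {4—6, 2—7, 3—5, 1—4, 1—3, 5—7}.
Of the listed edges, {5—7, 1—3} are in the MST → 2.

2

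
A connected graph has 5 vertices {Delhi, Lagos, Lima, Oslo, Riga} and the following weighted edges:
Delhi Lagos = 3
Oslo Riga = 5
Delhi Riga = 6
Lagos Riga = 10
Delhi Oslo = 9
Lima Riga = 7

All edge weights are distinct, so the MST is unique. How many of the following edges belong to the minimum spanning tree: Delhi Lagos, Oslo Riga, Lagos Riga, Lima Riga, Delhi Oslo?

3

Kruskal's algorithm — process edges by increasing weight (ties by edge label):
Delhi Lagos (3): add. Components now {Riga} {Oslo} {Delhi,Lagos} {Lima}
Oslo Riga (5): add. Components now {Oslo,Riga} {Delhi,Lagos} {Lima}
Delhi Riga (6): add. Components now {Delhi,Lagos,Oslo,Riga} {Lima}
Lima Riga (7): add. Components now {Delhi,Lagos,Lima,Oslo,Riga}
MST edge set: {Delhi Lagos, Oslo Riga, Delhi Riga, Lima Riga}.
Of the listed edges, {Delhi Lagos, Oslo Riga, Lima Riga} are in the MST → 3.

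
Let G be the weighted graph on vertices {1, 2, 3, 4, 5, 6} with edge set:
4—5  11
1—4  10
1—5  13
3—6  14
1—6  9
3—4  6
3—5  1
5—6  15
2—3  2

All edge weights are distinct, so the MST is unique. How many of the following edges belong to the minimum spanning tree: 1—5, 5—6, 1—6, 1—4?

2

Kruskal: consider edges lightest-first.
3—5 (1): add — endpoints in different components.
2—3 (2): add — endpoints in different components.
3—4 (6): add — endpoints in different components.
1—6 (9): add — endpoints in different components.
1—4 (10): add — endpoints in different components.
MST edge set: {3—5, 2—3, 3—4, 1—6, 1—4}.
Of the listed edges, {1—6, 1—4} are in the MST → 2.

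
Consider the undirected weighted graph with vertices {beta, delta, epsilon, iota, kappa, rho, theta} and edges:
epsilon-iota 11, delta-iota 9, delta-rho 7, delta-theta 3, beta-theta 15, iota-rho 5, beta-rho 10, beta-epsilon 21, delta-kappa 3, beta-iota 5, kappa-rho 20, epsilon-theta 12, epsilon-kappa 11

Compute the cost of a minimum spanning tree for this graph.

34

Kruskal's algorithm — process edges by increasing weight (ties by edge label):
delta-kappa (3): add — endpoints in different components.
delta-theta (3): add — endpoints in different components.
beta-iota (5): add — endpoints in different components.
iota-rho (5): add — endpoints in different components.
delta-rho (7): add — endpoints in different components.
delta-iota (9): skip — iota and delta already connected.
beta-rho (10): skip — beta and rho already connected.
epsilon-iota (11): add — endpoints in different components.
MST edges: delta-kappa, delta-theta, beta-iota, iota-rho, delta-rho, epsilon-iota; total weight 3+3+5+5+7+11 = 34.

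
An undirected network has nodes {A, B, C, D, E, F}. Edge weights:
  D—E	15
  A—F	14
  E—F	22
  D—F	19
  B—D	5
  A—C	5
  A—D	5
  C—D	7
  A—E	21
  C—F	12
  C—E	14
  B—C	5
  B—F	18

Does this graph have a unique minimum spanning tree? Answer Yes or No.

Sort edges by weight, then run Kruskal:
A—C (5): add — endpoints in different components.
A—D (5): add — endpoints in different components.
B—C (5): add — endpoints in different components.
B—D (5): skip — B and D already connected.
C—D (7): skip — C and D already connected.
C—F (12): add — endpoints in different components.
A—F (14): skip — A and F already connected.
C—E (14): add — endpoints in different components.
Non-tree edge B—D has weight 5, equal to the heaviest edge on its tree cycle — swapping gives another MST of the same weight. Not unique.

No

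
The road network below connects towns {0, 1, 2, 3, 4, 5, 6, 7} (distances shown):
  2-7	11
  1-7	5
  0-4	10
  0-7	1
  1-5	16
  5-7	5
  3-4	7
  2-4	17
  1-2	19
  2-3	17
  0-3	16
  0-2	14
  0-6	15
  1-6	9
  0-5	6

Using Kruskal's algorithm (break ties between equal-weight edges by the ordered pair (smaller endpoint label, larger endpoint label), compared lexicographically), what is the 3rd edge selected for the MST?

5-7

Sort edges by weight, then run Kruskal:
0-7 (1): add — endpoints in different components.
1-7 (5): add — endpoints in different components.
5-7 (5): add — endpoints in different components.
0-5 (6): skip — 0 and 5 already connected.
3-4 (7): add — endpoints in different components.
1-6 (9): add — endpoints in different components.
0-4 (10): add — endpoints in different components.
2-7 (11): add — endpoints in different components.
The 3rd edge added is 5-7.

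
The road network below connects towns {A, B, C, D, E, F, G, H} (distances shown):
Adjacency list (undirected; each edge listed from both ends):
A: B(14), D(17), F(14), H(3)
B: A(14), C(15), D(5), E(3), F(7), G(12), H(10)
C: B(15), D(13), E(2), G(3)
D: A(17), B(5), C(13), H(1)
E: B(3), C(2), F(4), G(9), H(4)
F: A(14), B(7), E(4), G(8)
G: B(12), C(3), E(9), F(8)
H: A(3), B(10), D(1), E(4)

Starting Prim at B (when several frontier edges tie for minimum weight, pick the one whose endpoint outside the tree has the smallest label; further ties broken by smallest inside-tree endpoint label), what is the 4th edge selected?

E-F

Prim, starting at B.
Step 1: cheapest edge leaving the tree is B—E (3); add E.
Step 2: cheapest edge leaving the tree is C—E (2); add C.
Step 3: cheapest edge leaving the tree is C—G (3); add G.
Step 4: cheapest edge leaving the tree is E—F (4); add F.
Step 5: cheapest edge leaving the tree is E—H (4); add H.
Step 6: cheapest edge leaving the tree is D—H (1); add D.
Step 7: cheapest edge leaving the tree is A—H (3); add A.
The 4th edge added is E—F.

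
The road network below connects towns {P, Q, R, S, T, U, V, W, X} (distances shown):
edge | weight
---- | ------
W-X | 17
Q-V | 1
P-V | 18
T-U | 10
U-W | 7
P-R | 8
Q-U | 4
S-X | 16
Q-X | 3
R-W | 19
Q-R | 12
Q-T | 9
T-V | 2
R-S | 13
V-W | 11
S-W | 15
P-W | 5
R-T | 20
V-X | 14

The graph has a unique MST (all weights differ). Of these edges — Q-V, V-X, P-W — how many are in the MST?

2

Sort edges by weight, then run Kruskal:
Q-V (1): add — endpoints in different components.
T-V (2): add — endpoints in different components.
Q-X (3): add — endpoints in different components.
Q-U (4): add — endpoints in different components.
P-W (5): add — endpoints in different components.
U-W (7): add — endpoints in different components.
P-R (8): add — endpoints in different components.
Q-T (9): skip — T and Q already connected.
T-U (10): skip — T and U already connected.
V-W (11): skip — V and W already connected.
Q-R (12): skip — Q and R already connected.
R-S (13): add — endpoints in different components.
MST edge set: {Q-V, T-V, Q-X, Q-U, P-W, U-W, P-R, R-S}.
Of the listed edges, {Q-V, P-W} are in the MST → 2.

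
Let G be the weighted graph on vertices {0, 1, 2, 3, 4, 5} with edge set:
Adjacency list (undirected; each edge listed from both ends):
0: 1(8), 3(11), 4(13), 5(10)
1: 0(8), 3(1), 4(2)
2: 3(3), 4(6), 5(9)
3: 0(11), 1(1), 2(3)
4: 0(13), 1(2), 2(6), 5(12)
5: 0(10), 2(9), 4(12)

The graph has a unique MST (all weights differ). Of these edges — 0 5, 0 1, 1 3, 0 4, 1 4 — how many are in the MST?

3

Kruskal: consider edges lightest-first.
1 3 (1): add. Components now {0} {1,3} {2} {4} {5}
1 4 (2): add. Components now {0} {1,3,4} {2} {5}
2 3 (3): add. Components now {0} {1,2,3,4} {5}
2 4 (6): skip — 2 and 4 already connected.
0 1 (8): add. Components now {0,1,2,3,4} {5}
2 5 (9): add. Components now {0,1,2,3,4,5}
MST edge set: {1 3, 1 4, 2 3, 0 1, 2 5}.
Of the listed edges, {0 1, 1 3, 1 4} are in the MST → 3.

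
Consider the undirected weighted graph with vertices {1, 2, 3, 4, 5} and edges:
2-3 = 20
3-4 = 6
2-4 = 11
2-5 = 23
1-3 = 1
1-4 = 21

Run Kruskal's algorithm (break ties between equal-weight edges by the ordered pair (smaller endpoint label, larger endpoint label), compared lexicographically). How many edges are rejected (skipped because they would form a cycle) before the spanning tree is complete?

2

Kruskal's algorithm — process edges by increasing weight (ties by edge label):
1-3 (1): add — endpoints in different components.
3-4 (6): add — endpoints in different components.
2-4 (11): add — endpoints in different components.
2-3 (20): skip — 2 and 3 already connected.
1-4 (21): skip — 1 and 4 already connected.
2-5 (23): add — endpoints in different components.
Edges rejected before the tree was complete: 2.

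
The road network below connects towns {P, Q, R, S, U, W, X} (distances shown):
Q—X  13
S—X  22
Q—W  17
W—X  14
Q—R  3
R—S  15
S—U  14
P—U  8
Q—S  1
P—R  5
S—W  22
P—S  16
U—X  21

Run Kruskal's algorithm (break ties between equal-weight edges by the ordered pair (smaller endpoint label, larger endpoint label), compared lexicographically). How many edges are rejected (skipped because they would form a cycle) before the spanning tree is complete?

Kruskal: consider edges lightest-first.
Q—S (1): add — endpoints in different components.
Q—R (3): add — endpoints in different components.
P—R (5): add — endpoints in different components.
P—U (8): add — endpoints in different components.
Q—X (13): add — endpoints in different components.
S—U (14): skip — U and S already connected.
W—X (14): add — endpoints in different components.
Edges rejected before the tree was complete: 1.

1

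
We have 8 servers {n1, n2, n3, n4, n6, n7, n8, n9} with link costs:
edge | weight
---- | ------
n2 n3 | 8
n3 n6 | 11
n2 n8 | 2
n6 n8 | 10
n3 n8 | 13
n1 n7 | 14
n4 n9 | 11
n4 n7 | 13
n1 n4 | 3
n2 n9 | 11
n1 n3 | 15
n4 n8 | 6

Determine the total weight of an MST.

53

Sort edges by weight, then run Kruskal:
n2 n8 (2): add — endpoints in different components.
n1 n4 (3): add — endpoints in different components.
n4 n8 (6): add — endpoints in different components.
n2 n3 (8): add — endpoints in different components.
n6 n8 (10): add — endpoints in different components.
n2 n9 (11): add — endpoints in different components.
n3 n6 (11): skip — n6 and n3 already connected.
n4 n9 (11): skip — n9 and n4 already connected.
n3 n8 (13): skip — n8 and n3 already connected.
n4 n7 (13): add — endpoints in different components.
MST edges: n2 n8, n1 n4, n4 n8, n2 n3, n6 n8, n2 n9, n4 n7; total weight 2+3+6+8+10+11+13 = 53.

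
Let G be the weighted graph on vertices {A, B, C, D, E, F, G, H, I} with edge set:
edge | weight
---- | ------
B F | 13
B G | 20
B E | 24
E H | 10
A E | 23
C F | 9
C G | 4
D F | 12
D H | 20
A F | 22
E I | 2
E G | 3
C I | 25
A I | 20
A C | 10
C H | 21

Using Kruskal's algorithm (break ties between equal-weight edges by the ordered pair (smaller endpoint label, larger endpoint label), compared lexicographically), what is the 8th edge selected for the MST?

Kruskal: consider edges lightest-first.
E I (2): add — endpoints in different components.
E G (3): add — endpoints in different components.
C G (4): add — endpoints in different components.
C F (9): add — endpoints in different components.
A C (10): add — endpoints in different components.
E H (10): add — endpoints in different components.
D F (12): add — endpoints in different components.
B F (13): add — endpoints in different components.
The 8th edge added is B F.

B-F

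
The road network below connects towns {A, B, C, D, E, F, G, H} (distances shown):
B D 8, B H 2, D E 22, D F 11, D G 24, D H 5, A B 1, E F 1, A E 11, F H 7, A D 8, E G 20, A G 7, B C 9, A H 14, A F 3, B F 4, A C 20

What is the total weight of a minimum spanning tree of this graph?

28

Grow the tree from H using Prim:
Step 1: cheapest edge leaving the tree is B H (2); add B.
Step 2: cheapest edge leaving the tree is A B (1); add A.
Step 3: cheapest edge leaving the tree is A F (3); add F.
Step 4: cheapest edge leaving the tree is E F (1); add E.
Step 5: cheapest edge leaving the tree is D H (5); add D.
Step 6: cheapest edge leaving the tree is A G (7); add G.
Step 7: cheapest edge leaving the tree is B C (9); add C.
MST edges: B H, A B, A F, E F, D H, A G, B C; total weight 2+1+3+1+5+7+9 = 28.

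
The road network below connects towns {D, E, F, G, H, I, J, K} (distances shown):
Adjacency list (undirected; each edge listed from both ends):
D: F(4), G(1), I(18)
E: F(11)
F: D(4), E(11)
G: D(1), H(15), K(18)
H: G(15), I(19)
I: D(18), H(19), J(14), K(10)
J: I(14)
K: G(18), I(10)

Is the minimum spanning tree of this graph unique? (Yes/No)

No

Kruskal: consider edges lightest-first.
D–G (1): add — endpoints in different components.
D–F (4): add — endpoints in different components.
I–K (10): add — endpoints in different components.
E–F (11): add — endpoints in different components.
I–J (14): add — endpoints in different components.
G–H (15): add — endpoints in different components.
D–I (18): add — endpoints in different components.
Non-tree edge G–K has weight 18, equal to the heaviest edge on its tree cycle — swapping gives another MST of the same weight. Not unique.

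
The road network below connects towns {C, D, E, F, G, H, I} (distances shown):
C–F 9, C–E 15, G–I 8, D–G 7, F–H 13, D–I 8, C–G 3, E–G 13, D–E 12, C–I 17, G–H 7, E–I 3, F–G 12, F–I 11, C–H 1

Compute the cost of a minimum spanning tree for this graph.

Kruskal's algorithm — process edges by increasing weight (ties by edge label):
C–H (1): add — endpoints in different components.
C–G (3): add — endpoints in different components.
E–I (3): add — endpoints in different components.
D–G (7): add — endpoints in different components.
G–H (7): skip — G and H already connected.
D–I (8): add — endpoints in different components.
G–I (8): skip — G and I already connected.
C–F (9): add — endpoints in different components.
MST edges: C–H, C–G, E–I, D–G, D–I, C–F; total weight 1+3+3+7+8+9 = 31.

31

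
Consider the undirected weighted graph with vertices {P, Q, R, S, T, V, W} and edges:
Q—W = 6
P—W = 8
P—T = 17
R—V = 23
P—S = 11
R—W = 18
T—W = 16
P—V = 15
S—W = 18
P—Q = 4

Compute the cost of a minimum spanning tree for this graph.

Kruskal: consider edges lightest-first.
P—Q (4): add — endpoints in different components.
Q—W (6): add — endpoints in different components.
P—W (8): skip — W and P already connected.
P—S (11): add — endpoints in different components.
P—V (15): add — endpoints in different components.
T—W (16): add — endpoints in different components.
P—T (17): skip — T and P already connected.
R—W (18): add — endpoints in different components.
MST edges: P—Q, Q—W, P—S, P—V, T—W, R—W; total weight 4+6+11+15+16+18 = 70.

70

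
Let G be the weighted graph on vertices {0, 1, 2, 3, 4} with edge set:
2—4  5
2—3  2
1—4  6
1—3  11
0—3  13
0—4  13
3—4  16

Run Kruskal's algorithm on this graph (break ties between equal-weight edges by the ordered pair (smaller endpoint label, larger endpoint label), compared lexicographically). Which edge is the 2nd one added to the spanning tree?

Sort edges by weight, then run Kruskal:
2—3 (2): add. Components now {0} {1} {2,3} {4}
2—4 (5): add. Components now {0} {1} {2,3,4}
1—4 (6): add. Components now {0} {1,2,3,4}
1—3 (11): skip — 1 and 3 already connected.
0—3 (13): add. Components now {0,1,2,3,4}
The 2nd edge added is 2—4.

2-4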